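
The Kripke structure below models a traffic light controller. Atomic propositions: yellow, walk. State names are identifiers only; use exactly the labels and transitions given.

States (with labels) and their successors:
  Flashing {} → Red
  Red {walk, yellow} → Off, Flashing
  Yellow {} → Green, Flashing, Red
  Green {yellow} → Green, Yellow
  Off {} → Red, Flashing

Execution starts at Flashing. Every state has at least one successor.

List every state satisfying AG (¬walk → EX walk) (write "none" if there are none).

{Flashing, Red, Off}

States satisfying ¬walk → EX walk: {Flashing, Red, Yellow, Off}.
States satisfying AG (¬walk → EX walk): {Flashing, Red, Off}.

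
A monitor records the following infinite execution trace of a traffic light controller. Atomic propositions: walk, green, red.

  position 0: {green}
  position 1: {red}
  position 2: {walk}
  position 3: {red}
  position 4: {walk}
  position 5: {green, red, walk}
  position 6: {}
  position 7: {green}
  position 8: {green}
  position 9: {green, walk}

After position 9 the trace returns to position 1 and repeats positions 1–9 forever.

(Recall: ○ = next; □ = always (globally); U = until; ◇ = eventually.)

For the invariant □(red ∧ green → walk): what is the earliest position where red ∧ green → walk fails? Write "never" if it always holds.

never

red ∧ green → walk holds at every position 0..9, and those are all the positions the trace ever visits, so the invariant □(red ∧ green → walk) is never violated.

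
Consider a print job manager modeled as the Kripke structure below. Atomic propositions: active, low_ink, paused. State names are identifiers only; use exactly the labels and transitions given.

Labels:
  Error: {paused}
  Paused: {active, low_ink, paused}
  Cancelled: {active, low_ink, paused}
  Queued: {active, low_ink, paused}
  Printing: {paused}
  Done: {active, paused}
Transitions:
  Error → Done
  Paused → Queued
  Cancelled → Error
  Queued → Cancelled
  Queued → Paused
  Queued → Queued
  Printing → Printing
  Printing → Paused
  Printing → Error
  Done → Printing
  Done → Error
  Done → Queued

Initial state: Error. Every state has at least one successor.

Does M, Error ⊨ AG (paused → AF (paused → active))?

States satisfying paused → AF (paused → active): {Error, Paused, Cancelled, Queued, Done}.
States satisfying AG (paused → AF (paused → active)): ∅.
Printing is reachable from Error and violates paused → AF (paused → active), so AG fails at Error.
Error ∉ Sat(AG (paused → AF (paused → active))).

Violated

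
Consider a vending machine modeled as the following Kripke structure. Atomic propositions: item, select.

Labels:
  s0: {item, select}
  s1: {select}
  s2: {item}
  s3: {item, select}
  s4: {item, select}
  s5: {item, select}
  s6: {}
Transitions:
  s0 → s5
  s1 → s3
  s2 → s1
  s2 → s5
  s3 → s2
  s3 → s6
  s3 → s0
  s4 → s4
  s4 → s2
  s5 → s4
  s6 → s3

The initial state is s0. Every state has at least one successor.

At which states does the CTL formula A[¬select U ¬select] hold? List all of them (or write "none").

{s2, s6}

States satisfying ¬select: {s2, s6}.
States satisfying A[¬select U ¬select]: {s2, s6}.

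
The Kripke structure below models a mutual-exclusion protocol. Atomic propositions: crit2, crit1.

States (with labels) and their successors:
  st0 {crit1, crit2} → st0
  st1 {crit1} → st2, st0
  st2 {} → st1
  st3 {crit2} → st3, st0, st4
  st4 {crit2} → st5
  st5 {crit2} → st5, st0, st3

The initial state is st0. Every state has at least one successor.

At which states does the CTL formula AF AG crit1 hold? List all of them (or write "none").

{st0}

States satisfying AG crit1: {st0}.
States satisfying AF AG crit1: {st0}.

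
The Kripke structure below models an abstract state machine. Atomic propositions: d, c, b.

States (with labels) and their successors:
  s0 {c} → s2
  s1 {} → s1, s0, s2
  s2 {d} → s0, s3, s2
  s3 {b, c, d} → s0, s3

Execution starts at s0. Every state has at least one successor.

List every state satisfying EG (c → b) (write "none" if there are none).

{s1, s2, s3}

States satisfying c → b: {s1, s2, s3}.
States satisfying EG (c → b): {s1, s2, s3}.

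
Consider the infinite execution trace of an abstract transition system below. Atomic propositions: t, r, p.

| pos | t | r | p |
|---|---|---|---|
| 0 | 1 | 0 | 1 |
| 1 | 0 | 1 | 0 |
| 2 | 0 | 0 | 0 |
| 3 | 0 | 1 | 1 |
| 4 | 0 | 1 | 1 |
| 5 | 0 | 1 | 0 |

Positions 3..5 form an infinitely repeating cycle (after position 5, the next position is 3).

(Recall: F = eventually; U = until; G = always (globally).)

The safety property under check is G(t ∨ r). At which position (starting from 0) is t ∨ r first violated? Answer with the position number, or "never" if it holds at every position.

2

Check t ∨ r at each position in order: 0 ✓, 1 ✓.
At position 2 the labels are {}, so t ∨ r is false there. This is the first violation.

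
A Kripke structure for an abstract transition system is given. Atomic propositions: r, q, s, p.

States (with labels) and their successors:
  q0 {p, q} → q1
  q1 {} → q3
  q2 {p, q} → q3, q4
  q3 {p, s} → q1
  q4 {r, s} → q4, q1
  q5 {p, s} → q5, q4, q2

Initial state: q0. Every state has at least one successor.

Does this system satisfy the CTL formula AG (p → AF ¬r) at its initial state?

Holds

States satisfying p → AF ¬r: {q0, q1, q2, q3, q4, q5}.
States satisfying AG (p → AF ¬r): {q0, q1, q2, q3, q4, q5}.
Every state reachable from q0 satisfies p → AF ¬r.
q0 ∈ Sat(AG (p → AF ¬r)).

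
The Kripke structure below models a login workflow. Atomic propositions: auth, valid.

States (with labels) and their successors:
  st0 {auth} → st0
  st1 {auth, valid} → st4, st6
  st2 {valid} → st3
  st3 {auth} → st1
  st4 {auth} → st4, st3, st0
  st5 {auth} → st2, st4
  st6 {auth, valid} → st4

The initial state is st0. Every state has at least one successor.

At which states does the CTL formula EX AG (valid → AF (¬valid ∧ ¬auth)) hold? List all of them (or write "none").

{st0, st4}

States satisfying AG (valid → AF (¬valid ∧ ¬auth)): {st0}.
States satisfying EX AG (valid → AF (¬valid ∧ ¬auth)): {st0, st4}.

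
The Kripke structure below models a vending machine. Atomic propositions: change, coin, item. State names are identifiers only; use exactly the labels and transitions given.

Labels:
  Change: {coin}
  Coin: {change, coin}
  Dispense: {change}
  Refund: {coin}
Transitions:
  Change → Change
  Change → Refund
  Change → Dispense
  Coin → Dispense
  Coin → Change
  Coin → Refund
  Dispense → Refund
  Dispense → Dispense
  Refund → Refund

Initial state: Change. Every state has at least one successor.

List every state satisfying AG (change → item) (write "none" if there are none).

States satisfying change → item: {Change, Refund}.
States satisfying AG (change → item): {Refund}.

{Refund}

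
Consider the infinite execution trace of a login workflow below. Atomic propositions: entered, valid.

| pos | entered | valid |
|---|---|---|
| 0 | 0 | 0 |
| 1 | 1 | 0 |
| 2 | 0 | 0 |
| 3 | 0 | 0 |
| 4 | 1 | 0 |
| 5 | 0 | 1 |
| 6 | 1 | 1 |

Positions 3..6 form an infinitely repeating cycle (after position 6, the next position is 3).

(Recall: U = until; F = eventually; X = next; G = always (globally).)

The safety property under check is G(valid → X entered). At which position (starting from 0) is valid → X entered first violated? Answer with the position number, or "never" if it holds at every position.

Check valid → X entered at each position in order: 0 ✓, 1 ✓, 2 ✓, 3 ✓, 4 ✓, 5 ✓.
At position 6 the labels are {entered, valid} and the next position 3 has {}, so valid → X entered is false there. This is the first violation.

6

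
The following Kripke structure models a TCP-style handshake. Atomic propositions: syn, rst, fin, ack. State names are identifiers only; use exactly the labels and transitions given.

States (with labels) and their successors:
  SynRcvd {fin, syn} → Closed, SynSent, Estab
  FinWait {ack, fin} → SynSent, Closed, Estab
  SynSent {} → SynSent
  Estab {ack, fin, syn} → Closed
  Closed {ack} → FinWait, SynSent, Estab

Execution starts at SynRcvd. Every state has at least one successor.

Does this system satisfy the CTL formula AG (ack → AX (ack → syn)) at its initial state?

Violated

States satisfying ack → AX (ack → syn): {SynRcvd, SynSent}.
States satisfying AG (ack → AX (ack → syn)): {SynSent}.
Closed is reachable from SynRcvd and violates ack → AX (ack → syn), so AG fails at SynRcvd.
SynRcvd ∉ Sat(AG (ack → AX (ack → syn))).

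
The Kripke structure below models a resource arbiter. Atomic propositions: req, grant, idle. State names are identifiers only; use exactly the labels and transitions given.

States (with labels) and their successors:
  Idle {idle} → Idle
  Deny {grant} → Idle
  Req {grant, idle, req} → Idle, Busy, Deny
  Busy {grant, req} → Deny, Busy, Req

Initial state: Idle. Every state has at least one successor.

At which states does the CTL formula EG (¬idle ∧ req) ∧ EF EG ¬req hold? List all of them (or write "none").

{Busy}

States satisfying ¬idle ∧ req: {Busy}.
States satisfying EG (¬idle ∧ req): {Busy}.
States satisfying EG ¬req: {Idle, Deny}.
States satisfying EF EG ¬req: {Idle, Deny, Req, Busy}.
States satisfying EG (¬idle ∧ req) ∧ EF EG ¬req: {Busy}.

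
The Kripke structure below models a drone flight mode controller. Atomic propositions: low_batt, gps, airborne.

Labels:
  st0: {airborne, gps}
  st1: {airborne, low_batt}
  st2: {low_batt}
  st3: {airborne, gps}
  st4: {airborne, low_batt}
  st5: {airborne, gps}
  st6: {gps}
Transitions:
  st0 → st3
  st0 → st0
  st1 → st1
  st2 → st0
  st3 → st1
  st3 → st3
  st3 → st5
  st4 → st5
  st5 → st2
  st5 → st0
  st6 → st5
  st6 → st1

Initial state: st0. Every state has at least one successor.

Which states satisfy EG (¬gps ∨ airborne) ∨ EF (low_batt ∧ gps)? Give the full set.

{st0, st1, st2, st3, st4, st5}

States satisfying ¬gps ∨ airborne: {st0, st1, st2, st3, st4, st5}.
States satisfying EG (¬gps ∨ airborne): {st0, st1, st2, st3, st4, st5}.
States satisfying low_batt ∧ gps: ∅.
States satisfying EF (low_batt ∧ gps): ∅.
States satisfying EG (¬gps ∨ airborne) ∨ EF (low_batt ∧ gps): {st0, st1, st2, st3, st4, st5}.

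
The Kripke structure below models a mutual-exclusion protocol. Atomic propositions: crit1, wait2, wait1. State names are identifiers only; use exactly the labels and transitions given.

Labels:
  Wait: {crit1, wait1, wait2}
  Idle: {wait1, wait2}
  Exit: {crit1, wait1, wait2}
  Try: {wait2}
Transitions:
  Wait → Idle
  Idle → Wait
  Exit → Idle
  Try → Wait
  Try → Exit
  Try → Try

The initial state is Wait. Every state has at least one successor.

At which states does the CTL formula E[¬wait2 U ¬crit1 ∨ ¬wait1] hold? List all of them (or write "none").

States satisfying ¬wait2: ∅.
States satisfying ¬crit1 ∨ ¬wait1: {Idle, Try}.
States satisfying E[¬wait2 U ¬crit1 ∨ ¬wait1]: {Idle, Try}.

{Idle, Try}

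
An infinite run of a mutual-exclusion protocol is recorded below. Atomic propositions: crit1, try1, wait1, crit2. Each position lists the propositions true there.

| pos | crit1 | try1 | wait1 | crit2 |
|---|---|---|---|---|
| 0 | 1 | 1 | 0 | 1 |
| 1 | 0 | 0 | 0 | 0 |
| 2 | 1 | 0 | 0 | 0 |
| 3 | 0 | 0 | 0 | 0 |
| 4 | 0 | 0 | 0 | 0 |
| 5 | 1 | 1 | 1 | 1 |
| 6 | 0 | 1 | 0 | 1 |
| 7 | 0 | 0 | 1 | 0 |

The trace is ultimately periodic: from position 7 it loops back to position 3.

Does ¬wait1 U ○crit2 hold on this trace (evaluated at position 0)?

Walking from position 0: ○crit2 first holds at position 4, and ¬wait1 holds at every earlier position along the way, so ¬wait1 U ○crit2 holds.

Yes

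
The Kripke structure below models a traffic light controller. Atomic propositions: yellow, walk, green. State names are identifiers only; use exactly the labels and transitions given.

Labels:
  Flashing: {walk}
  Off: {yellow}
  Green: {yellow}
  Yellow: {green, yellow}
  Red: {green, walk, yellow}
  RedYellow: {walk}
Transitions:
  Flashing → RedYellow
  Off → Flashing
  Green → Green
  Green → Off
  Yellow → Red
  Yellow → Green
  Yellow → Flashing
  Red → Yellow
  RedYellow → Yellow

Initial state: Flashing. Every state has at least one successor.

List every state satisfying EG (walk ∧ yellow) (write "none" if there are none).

none

States satisfying walk ∧ yellow: {Red}.
States satisfying EG (walk ∧ yellow): ∅.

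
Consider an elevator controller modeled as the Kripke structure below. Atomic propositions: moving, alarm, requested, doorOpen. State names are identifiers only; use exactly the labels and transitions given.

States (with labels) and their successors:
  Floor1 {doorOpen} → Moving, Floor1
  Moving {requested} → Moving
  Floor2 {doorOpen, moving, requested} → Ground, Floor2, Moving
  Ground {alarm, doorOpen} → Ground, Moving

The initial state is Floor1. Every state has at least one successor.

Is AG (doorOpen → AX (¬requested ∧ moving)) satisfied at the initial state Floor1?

States satisfying doorOpen → AX (¬requested ∧ moving): {Moving}.
States satisfying AG (doorOpen → AX (¬requested ∧ moving)): {Moving}.
Floor1 is reachable from Floor1 and violates doorOpen → AX (¬requested ∧ moving), so AG fails at Floor1.
Floor1 ∉ Sat(AG (doorOpen → AX (¬requested ∧ moving))).

Does not hold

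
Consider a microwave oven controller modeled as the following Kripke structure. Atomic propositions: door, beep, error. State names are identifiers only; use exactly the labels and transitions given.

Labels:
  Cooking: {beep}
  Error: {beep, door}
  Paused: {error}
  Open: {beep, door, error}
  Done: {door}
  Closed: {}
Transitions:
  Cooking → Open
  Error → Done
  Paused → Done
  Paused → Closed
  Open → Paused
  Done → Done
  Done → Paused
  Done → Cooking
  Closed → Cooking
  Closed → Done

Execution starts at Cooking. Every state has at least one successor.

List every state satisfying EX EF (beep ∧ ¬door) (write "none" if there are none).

States satisfying EF (beep ∧ ¬door): {Cooking, Error, Paused, Open, Done, Closed}.
States satisfying EX EF (beep ∧ ¬door): {Cooking, Error, Paused, Open, Done, Closed}.

{Cooking, Error, Paused, Open, Done, Closed}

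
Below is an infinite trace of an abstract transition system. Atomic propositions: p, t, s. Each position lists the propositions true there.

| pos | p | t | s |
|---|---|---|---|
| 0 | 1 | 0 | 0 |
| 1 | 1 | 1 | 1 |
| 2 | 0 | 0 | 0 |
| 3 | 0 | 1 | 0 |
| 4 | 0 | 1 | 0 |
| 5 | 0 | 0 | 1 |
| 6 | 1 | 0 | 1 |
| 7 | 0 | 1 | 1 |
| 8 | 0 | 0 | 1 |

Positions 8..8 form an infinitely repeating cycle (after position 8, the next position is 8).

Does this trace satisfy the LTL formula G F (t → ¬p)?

F (t → ¬p) holds at every position 0..8, and those are all positions ever visited, so G F (t → ¬p) holds.

Satisfied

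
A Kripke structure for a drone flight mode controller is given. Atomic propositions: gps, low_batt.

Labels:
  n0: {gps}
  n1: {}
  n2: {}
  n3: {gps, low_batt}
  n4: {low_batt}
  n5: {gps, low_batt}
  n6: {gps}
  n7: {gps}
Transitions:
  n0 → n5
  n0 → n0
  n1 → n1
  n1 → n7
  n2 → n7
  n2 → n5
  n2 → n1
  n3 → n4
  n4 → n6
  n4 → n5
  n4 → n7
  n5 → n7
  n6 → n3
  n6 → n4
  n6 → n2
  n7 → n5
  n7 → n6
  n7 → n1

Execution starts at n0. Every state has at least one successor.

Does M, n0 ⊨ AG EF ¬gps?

Holds

States satisfying EF ¬gps: {n0, n1, n2, n3, n4, n5, n6, n7}.
States satisfying AG EF ¬gps: {n0, n1, n2, n3, n4, n5, n6, n7}.
Every state reachable from n0 satisfies EF ¬gps.
n0 ∈ Sat(AG EF ¬gps).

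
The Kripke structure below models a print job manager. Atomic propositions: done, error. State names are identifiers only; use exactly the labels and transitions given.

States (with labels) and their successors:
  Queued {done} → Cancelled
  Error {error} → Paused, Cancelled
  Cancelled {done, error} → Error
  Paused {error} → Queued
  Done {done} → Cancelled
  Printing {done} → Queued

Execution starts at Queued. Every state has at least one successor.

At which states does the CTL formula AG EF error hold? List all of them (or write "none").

{Queued, Error, Cancelled, Paused, Done, Printing}

States satisfying EF error: {Queued, Error, Cancelled, Paused, Done, Printing}.
States satisfying AG EF error: {Queued, Error, Cancelled, Paused, Done, Printing}.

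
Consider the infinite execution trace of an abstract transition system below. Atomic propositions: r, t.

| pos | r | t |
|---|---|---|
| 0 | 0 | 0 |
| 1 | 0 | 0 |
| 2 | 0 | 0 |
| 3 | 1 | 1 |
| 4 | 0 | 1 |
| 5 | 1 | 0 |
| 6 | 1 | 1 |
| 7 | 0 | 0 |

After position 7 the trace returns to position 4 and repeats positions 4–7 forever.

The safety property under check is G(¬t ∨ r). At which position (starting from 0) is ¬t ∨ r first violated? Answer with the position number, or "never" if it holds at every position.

Check ¬t ∨ r at each position in order: 0 ✓, 1 ✓, 2 ✓, 3 ✓.
At position 4 the labels are {t}, so ¬t ∨ r is false there. This is the first violation.

4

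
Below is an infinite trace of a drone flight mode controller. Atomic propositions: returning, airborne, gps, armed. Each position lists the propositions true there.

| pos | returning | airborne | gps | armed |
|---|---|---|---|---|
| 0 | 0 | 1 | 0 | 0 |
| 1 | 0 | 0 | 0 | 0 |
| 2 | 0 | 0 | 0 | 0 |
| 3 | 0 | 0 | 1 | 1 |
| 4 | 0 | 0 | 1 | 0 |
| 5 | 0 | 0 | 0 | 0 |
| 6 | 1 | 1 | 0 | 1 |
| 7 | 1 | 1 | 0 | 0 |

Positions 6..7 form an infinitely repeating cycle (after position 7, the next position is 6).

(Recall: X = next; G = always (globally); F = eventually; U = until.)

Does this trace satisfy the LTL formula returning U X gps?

No

Walking from position 0: at position 0, X gps has not yet held and returning fails, so returning U X gps is false.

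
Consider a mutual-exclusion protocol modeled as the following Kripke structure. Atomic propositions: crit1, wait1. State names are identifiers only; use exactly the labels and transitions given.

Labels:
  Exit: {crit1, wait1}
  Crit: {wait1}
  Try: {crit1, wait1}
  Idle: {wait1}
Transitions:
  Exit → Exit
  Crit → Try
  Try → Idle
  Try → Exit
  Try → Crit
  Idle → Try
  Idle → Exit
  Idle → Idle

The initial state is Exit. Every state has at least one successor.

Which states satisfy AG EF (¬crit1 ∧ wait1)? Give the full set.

none

States satisfying EF (¬crit1 ∧ wait1): {Crit, Try, Idle}.
States satisfying AG EF (¬crit1 ∧ wait1): ∅.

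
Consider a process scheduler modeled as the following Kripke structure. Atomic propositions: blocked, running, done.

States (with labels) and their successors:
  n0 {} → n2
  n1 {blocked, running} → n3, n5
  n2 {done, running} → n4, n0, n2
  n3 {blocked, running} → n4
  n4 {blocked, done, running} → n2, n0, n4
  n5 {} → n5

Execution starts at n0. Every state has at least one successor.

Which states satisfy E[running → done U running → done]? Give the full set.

States satisfying running → done: {n0, n2, n4, n5}.
States satisfying E[running → done U running → done]: {n0, n2, n4, n5}.

{n0, n2, n4, n5}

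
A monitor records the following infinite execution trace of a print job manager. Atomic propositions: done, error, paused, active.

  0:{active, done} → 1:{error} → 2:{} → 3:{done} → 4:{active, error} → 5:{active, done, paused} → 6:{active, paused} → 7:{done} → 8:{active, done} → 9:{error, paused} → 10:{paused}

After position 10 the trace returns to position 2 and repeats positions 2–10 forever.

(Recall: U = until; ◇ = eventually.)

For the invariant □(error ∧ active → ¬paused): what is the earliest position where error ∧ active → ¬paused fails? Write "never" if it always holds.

never

error ∧ active → ¬paused holds at every position 0..10, and those are all the positions the trace ever visits, so the invariant □(error ∧ active → ¬paused) is never violated.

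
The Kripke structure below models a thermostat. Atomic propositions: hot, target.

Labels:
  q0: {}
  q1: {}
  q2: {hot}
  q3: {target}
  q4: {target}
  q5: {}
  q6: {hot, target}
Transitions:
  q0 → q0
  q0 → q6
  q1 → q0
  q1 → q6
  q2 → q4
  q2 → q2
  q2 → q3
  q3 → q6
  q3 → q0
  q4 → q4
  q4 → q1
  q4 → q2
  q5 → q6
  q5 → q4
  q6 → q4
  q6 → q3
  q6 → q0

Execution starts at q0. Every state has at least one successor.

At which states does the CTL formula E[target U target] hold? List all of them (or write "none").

States satisfying target: {q3, q4, q6}.
States satisfying E[target U target]: {q3, q4, q6}.

{q3, q4, q6}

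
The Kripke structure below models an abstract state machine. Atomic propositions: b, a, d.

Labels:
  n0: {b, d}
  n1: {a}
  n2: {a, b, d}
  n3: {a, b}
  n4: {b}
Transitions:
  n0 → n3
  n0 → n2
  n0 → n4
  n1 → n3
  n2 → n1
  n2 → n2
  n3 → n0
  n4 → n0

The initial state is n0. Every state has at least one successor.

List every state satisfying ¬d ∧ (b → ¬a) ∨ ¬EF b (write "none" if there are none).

States satisfying ¬d: {n1, n3, n4}.
States satisfying ¬a: {n0, n4}.
States satisfying b → ¬a: {n0, n1, n4}.
States satisfying ¬d ∧ (b → ¬a): {n1, n4}.
States satisfying b: {n0, n2, n3, n4}.
States satisfying EF b: {n0, n1, n2, n3, n4}.
States satisfying ¬EF b: ∅.
States satisfying ¬d ∧ (b → ¬a) ∨ ¬EF b: {n1, n4}.

{n1, n4}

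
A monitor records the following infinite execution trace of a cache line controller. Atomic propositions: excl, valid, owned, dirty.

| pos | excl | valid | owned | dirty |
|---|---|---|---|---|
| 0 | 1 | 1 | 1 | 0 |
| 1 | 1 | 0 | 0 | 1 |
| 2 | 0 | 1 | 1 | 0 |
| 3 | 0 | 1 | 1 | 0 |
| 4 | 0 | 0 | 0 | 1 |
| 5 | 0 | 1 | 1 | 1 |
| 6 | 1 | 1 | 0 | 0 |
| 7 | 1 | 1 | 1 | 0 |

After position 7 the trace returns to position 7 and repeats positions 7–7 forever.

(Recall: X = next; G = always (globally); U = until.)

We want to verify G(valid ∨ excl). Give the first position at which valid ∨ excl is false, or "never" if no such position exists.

4

Check valid ∨ excl at each position in order: 0 ✓, 1 ✓, 2 ✓, 3 ✓.
At position 4 the labels are {dirty}, so valid ∨ excl is false there. This is the first violation.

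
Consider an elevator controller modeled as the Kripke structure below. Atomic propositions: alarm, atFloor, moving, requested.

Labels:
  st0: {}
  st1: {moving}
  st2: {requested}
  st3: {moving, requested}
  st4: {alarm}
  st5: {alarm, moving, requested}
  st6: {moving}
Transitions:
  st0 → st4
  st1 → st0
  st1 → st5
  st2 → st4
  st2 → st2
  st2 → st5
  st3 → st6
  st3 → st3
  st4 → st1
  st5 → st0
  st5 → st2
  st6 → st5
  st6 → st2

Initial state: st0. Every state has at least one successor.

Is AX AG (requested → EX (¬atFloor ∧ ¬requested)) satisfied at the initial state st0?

States satisfying AG (requested → EX (¬atFloor ∧ ¬requested)): {st0, st1, st2, st3, st4, st5, st6}.
States satisfying AX AG (requested → EX (¬atFloor ∧ ¬requested)): {st0, st1, st2, st3, st4, st5, st6}.
st0 ∈ Sat(AX AG (requested → EX (¬atFloor ∧ ¬requested))).

Holds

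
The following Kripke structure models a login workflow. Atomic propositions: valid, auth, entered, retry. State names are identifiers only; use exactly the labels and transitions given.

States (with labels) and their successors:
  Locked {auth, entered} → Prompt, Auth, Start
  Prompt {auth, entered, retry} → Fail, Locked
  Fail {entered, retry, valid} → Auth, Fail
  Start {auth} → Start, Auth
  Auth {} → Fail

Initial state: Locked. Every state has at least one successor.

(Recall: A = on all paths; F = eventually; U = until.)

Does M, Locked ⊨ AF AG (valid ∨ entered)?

Does not hold

States satisfying AG (valid ∨ entered): ∅.
States satisfying AF AG (valid ∨ entered): ∅.
There is a path from Locked along which AG (valid ∨ entered) never holds.
Locked ∉ Sat(AF AG (valid ∨ entered)).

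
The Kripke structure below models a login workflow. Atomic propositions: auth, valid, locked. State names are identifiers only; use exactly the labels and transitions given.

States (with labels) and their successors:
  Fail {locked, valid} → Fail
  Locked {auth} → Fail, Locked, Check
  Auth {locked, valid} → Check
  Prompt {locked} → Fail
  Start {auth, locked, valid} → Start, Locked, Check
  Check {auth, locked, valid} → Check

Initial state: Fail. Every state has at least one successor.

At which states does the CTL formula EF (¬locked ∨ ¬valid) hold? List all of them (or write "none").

{Locked, Prompt, Start}

States satisfying ¬locked ∨ ¬valid: {Locked, Prompt}.
States satisfying EF (¬locked ∨ ¬valid): {Locked, Prompt, Start}.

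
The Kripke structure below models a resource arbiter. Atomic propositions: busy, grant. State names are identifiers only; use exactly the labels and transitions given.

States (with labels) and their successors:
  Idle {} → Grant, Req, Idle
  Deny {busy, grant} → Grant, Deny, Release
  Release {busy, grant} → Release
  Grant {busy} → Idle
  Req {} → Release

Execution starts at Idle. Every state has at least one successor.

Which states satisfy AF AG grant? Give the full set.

States satisfying AG grant: {Release}.
States satisfying AF AG grant: {Release, Req}.

{Release, Req}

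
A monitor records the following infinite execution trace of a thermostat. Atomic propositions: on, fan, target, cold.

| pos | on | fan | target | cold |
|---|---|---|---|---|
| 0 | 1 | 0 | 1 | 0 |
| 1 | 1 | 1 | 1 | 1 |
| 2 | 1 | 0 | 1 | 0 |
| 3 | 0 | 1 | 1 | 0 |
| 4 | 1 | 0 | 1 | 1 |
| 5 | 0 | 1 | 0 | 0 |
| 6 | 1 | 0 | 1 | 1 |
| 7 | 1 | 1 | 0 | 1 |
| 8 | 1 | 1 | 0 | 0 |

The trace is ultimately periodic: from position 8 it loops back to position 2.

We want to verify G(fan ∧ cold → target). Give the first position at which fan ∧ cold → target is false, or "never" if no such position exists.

7

Check fan ∧ cold → target at each position in order: 0 ✓, 1 ✓, 2 ✓, 3 ✓, 4 ✓, 5 ✓, 6 ✓.
At position 7 the labels are {cold, fan, on}, so fan ∧ cold → target is false there. This is the first violation.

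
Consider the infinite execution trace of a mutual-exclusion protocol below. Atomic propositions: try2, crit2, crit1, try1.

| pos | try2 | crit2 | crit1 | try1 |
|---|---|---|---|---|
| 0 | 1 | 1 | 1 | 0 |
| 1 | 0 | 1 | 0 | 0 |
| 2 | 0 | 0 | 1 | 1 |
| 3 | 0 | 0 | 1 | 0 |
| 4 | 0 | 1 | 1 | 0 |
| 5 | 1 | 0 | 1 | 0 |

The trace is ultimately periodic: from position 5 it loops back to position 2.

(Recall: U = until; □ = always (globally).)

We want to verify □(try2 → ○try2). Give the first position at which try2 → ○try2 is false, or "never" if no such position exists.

At position 0 the labels are {crit1, crit2, try2} and the next position 1 has {crit2}, so try2 → ○try2 is false there. This is the first violation.

0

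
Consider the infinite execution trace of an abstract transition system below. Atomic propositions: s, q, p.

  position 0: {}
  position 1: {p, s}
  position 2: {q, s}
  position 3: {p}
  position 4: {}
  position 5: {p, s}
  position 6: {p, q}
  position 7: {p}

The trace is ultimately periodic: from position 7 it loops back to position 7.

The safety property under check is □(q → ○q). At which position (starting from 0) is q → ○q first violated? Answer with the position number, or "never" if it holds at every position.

Check q → ○q at each position in order: 0 ✓, 1 ✓.
At position 2 the labels are {q, s} and the next position 3 has {p}, so q → ○q is false there. This is the first violation.

2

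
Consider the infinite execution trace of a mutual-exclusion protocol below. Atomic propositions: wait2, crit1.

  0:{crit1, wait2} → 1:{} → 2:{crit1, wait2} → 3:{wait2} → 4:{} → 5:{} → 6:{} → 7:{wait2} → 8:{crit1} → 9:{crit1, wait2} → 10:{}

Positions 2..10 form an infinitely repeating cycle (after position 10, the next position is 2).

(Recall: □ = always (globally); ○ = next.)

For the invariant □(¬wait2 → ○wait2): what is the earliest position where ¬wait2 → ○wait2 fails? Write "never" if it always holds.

4

Check ¬wait2 → ○wait2 at each position in order: 0 ✓, 1 ✓, 2 ✓, 3 ✓.
At position 4 the labels are {} and the next position 5 has {}, so ¬wait2 → ○wait2 is false there. This is the first violation.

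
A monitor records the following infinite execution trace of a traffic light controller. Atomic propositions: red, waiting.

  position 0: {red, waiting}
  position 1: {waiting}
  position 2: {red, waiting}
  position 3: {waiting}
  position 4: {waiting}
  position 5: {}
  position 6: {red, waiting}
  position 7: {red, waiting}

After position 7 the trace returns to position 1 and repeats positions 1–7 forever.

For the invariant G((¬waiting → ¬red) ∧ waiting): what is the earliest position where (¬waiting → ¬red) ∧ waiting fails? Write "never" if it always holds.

Check (¬waiting → ¬red) ∧ waiting at each position in order: 0 ✓, 1 ✓, 2 ✓, 3 ✓, 4 ✓.
At position 5 the labels are {}, so (¬waiting → ¬red) ∧ waiting is false there. This is the first violation.

5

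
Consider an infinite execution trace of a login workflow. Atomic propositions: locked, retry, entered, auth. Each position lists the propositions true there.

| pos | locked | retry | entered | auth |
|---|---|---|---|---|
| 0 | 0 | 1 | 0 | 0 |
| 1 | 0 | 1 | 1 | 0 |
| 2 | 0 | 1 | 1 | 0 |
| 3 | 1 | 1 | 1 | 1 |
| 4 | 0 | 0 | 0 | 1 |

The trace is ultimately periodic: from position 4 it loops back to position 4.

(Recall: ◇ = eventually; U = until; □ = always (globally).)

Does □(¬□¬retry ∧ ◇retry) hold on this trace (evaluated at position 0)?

Does not hold

¬□¬retry ∧ ◇retry must hold at every position from 0 onward. It fails at position 4, so □(¬□¬retry ∧ ◇retry) is false.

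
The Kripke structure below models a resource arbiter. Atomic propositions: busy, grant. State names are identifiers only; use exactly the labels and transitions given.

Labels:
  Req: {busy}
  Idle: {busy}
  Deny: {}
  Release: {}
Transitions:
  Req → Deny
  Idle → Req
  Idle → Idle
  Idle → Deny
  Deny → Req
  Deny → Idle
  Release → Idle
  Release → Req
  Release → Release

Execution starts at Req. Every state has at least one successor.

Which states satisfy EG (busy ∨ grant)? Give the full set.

{Idle}

States satisfying busy ∨ grant: {Req, Idle}.
States satisfying EG (busy ∨ grant): {Idle}.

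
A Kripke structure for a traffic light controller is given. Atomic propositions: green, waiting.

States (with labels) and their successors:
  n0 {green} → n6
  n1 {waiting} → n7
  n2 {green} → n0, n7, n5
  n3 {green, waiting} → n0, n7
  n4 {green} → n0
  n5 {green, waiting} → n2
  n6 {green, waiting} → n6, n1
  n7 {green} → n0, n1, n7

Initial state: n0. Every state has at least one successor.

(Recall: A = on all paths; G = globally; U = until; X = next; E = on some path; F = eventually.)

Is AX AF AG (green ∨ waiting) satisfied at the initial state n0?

States satisfying AF AG (green ∨ waiting): {n0, n1, n2, n3, n4, n5, n6, n7}.
States satisfying AX AF AG (green ∨ waiting): {n0, n1, n2, n3, n4, n5, n6, n7}.
n0 ∈ Sat(AX AF AG (green ∨ waiting)).

Satisfied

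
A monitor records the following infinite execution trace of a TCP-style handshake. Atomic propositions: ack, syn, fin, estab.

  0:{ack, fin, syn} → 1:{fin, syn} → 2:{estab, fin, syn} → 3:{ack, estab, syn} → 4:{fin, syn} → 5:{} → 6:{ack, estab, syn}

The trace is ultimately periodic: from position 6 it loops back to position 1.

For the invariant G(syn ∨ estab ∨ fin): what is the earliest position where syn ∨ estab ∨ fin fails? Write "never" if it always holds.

Check syn ∨ estab ∨ fin at each position in order: 0 ✓, 1 ✓, 2 ✓, 3 ✓, 4 ✓.
At position 5 the labels are {}, so syn ∨ estab ∨ fin is false there. This is the first violation.

5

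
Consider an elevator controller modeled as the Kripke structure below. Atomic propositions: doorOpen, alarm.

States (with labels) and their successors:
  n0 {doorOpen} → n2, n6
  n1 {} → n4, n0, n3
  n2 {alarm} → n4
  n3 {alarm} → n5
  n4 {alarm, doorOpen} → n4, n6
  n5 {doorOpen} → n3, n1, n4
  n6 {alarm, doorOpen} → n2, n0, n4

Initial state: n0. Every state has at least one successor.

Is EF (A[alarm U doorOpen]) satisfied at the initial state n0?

States satisfying A[alarm U doorOpen]: {n0, n2, n3, n4, n5, n6}.
States satisfying EF (A[alarm U doorOpen]): {n0, n1, n2, n3, n4, n5, n6}.
Some path from n0 reaches a state where A[alarm U doorOpen] holds.
n0 ∈ Sat(EF (A[alarm U doorOpen])).

Satisfied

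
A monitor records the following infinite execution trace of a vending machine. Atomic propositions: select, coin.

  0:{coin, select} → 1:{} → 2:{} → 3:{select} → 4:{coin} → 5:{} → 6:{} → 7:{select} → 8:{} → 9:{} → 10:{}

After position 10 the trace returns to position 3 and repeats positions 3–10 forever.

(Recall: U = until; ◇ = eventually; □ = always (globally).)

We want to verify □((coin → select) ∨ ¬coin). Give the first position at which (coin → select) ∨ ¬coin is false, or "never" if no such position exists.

Check (coin → select) ∨ ¬coin at each position in order: 0 ✓, 1 ✓, 2 ✓, 3 ✓.
At position 4 the labels are {coin}, so (coin → select) ∨ ¬coin is false there. This is the first violation.

4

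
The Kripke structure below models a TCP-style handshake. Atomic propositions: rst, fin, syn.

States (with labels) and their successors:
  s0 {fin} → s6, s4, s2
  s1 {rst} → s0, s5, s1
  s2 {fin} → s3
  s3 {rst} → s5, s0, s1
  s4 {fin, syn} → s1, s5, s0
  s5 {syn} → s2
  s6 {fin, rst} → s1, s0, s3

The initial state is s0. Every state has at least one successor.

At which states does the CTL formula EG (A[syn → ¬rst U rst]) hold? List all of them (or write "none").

{s1, s2, s3, s5, s6}

States satisfying A[syn → ¬rst U rst]: {s1, s2, s3, s5, s6}.
States satisfying EG (A[syn → ¬rst U rst]): {s1, s2, s3, s5, s6}.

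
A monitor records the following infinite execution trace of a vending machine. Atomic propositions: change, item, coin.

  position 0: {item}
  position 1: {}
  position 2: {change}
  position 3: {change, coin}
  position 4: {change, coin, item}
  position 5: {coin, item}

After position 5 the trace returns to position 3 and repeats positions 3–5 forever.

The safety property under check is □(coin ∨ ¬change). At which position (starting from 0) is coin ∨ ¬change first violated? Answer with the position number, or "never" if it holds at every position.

2

Check coin ∨ ¬change at each position in order: 0 ✓, 1 ✓.
At position 2 the labels are {change}, so coin ∨ ¬change is false there. This is the first violation.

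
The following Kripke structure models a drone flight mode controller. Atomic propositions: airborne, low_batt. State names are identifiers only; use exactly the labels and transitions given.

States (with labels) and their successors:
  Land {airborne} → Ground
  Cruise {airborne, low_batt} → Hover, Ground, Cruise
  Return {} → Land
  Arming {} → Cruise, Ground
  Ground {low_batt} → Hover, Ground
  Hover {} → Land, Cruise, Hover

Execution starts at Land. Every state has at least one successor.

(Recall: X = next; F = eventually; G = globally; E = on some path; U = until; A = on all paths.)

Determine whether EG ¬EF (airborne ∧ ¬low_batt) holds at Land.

States satisfying ¬EF (airborne ∧ ¬low_batt): ∅.
States satisfying EG ¬EF (airborne ∧ ¬low_batt): ∅.
No suitable path/successor from Land witnesses the formula.
Land ∉ Sat(EG ¬EF (airborne ∧ ¬low_batt)).

Violated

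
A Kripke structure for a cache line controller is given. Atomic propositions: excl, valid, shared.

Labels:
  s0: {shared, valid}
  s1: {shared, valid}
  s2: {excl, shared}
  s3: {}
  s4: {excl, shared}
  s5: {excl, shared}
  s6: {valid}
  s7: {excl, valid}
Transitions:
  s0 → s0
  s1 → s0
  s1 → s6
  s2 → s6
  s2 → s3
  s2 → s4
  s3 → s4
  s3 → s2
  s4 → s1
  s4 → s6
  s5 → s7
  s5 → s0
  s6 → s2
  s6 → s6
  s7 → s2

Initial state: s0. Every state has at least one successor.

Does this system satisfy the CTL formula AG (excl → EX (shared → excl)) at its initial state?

Yes

States satisfying excl → EX (shared → excl): {s0, s1, s2, s3, s4, s5, s6, s7}.
States satisfying AG (excl → EX (shared → excl)): {s0, s1, s2, s3, s4, s5, s6, s7}.
Every state reachable from s0 satisfies excl → EX (shared → excl).
s0 ∈ Sat(AG (excl → EX (shared → excl))).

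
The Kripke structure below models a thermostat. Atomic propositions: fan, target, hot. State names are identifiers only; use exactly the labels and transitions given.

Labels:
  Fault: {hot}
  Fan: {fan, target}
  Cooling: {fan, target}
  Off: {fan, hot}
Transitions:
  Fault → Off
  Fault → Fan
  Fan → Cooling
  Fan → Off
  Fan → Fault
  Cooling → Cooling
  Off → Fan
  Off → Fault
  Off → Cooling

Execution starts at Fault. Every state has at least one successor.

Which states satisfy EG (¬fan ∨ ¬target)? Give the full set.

States satisfying ¬fan ∨ ¬target: {Fault, Off}.
States satisfying EG (¬fan ∨ ¬target): {Fault, Off}.

{Fault, Off}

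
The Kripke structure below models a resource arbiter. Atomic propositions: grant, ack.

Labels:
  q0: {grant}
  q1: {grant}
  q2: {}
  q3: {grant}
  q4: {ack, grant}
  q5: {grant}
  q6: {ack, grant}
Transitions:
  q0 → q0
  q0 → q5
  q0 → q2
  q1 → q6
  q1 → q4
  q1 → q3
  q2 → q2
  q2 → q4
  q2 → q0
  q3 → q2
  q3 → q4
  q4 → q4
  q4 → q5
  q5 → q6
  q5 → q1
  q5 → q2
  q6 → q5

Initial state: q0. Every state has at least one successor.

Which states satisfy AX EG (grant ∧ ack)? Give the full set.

none

States satisfying EG (grant ∧ ack): {q4}.
States satisfying AX EG (grant ∧ ack): ∅.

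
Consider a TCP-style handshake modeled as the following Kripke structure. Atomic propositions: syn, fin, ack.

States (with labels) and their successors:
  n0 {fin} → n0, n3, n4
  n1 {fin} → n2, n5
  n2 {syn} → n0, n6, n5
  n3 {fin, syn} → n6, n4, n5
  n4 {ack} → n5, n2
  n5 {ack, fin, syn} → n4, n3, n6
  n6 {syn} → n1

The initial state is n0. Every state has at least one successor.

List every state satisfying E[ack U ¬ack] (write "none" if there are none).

{n0, n1, n2, n3, n4, n5, n6}

States satisfying ack: {n4, n5}.
States satisfying ¬ack: {n0, n1, n2, n3, n6}.
States satisfying E[ack U ¬ack]: {n0, n1, n2, n3, n4, n5, n6}.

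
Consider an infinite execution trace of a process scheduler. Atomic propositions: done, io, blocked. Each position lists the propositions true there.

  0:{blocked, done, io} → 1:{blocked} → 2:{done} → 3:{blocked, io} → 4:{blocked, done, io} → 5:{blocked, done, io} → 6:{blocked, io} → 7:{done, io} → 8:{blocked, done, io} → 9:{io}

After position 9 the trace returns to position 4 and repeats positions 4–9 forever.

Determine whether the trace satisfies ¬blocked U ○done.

Violated

Walking from position 0: at position 0, ○done has not yet held and ¬blocked fails, so ¬blocked U ○done is false.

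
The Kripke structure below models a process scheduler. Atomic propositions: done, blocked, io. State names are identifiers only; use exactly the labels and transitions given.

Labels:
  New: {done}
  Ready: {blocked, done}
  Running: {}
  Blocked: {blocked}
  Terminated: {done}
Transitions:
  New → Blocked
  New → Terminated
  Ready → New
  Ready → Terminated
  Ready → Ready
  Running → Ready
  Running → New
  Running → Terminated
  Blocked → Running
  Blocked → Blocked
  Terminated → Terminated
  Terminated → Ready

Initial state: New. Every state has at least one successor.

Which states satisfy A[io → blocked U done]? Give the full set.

{New, Ready, Running, Terminated}

States satisfying io → blocked: {New, Ready, Running, Blocked, Terminated}.
States satisfying done: {New, Ready, Terminated}.
States satisfying A[io → blocked U done]: {New, Ready, Running, Terminated}.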